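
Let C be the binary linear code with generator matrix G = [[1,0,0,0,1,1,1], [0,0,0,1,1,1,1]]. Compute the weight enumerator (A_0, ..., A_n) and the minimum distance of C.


Weight distribution: A_0 = 1, A_2 = 1, A_4 = 2. Minimum distance d = 2.

Enumerate all 2^2 = 4 messages m ∈ F_2^2.
For each, compute codeword c = mG in F_2^7, then tally its weight.
  m = 00 → c = 0000000, weight = 0.
  m = 10 → c = 1000111, weight = 4.
  m = 01 → c = 0001111, weight = 4.
  m = 11 → c = 1001000, weight = 2.
Tally weights:
  weight 0: 1 codewords.
  weight 2: 1 codewords.
  weight 4: 2 codewords.
Minimum distance d = smallest w > 0 with A_w > 0 = 2.
Sanity: Σ A_w = 4 = 2^2 = 4 ✓.


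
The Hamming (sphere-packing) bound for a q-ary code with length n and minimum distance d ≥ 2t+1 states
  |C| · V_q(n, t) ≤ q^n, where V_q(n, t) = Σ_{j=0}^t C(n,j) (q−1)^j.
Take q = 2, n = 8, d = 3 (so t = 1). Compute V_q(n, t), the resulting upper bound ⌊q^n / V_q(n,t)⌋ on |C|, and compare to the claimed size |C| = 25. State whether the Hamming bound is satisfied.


V_q(n, t) = 9, q^n = 256, Hamming bound = 28, |C| = 25 ≤ bound (satisfied).

Step 1: Compute V_q(n, t) = Σ_{j=0}^1 C(n, j) (q−1)^j.
  j = 0: C(8,0)·(1)^0 = 1·1 = 1.
  j = 1: C(8,1)·(1)^1 = 8·1 = 8.
  V_q(n, t) = 1 + 8 = 9.
Step 2: q^n = 2^8 = 256.
Step 3: Hamming bound ⌊q^n / V_q(n,t)⌋ = ⌊256/9⌋ = 28.
Step 4: Compare |C| = 25 to 28: satisfied.
The claimed |C| lies below the Hamming bound.


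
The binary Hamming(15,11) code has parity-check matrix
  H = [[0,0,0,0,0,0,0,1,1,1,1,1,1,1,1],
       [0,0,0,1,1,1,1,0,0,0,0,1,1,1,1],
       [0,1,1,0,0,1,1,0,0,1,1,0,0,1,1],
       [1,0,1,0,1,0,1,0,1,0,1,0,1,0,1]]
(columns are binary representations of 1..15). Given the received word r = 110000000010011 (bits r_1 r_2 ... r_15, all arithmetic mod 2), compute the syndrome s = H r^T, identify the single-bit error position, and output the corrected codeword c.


s = (1, 0, 0, 1)^T, error position = 9, corrected codeword c = 110000001010011

Compute s = H r^T mod 2 one row at a time:
  s_1 = 0 + 0 + 0 + 1 + 0 + 0 + 1 + 1 = 3 ≡ 1 (mod 2).
  s_2 = 0 + 0 + 0 + 0 + 0 + 0 + 1 + 1 = 2 ≡ 0 (mod 2).
  s_3 = 1 + 0 + 0 + 0 + 0 + 1 + 1 + 1 = 4 ≡ 0 (mod 2).
  s_4 = 1 + 0 + 0 + 0 + 0 + 1 + 0 + 1 = 3 ≡ 1 (mod 2).
s = (1, 0, 0, 1)^T — this equals column 9 of H (binary 1001), so error is at position 9.
Correct: flip bit 9 of r = 110000000010011 to get c = 110000001010011.


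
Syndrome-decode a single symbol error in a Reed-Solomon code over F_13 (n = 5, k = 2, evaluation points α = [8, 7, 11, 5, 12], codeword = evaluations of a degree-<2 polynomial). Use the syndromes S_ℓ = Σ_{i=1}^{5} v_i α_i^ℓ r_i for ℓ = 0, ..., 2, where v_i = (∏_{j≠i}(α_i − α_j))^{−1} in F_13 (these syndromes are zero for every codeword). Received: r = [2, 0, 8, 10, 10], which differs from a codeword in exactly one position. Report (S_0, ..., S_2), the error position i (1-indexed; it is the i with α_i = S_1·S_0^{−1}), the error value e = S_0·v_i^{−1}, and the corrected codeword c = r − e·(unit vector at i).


S = (8, 1, 5), error at position 4, error magnitude e = 1, c = [2, 0, 8, 9, 10].

Step 1: column multipliers v_i = (∏_{j≠i}(α_i − α_j))^{−1} mod 13.
  i = 1 (α = 8): (8−7)(8−11)(8−5)(8−12) = 1·(−3)·3·(−4) = 36 ≡ 10, so v_1 = 10^{−1} = 4 (mod 13).
  i = 2 (α = 7): (7−8)(7−11)(7−5)(7−12) = (−1)·(−4)·2·(−5) = −40 ≡ 12, so v_2 = 12^{−1} = 12 (mod 13).
  i = 3 (α = 11): (11−8)(11−7)(11−5)(11−12) = 3·4·6·(−1) = −72 ≡ 6, so v_3 = 6^{−1} = 11 (mod 13).
  i = 4 (α = 5): (5−8)(5−7)(5−11)(5−12) = (−3)·(−2)·(−6)·(−7) = 252 ≡ 5, so v_4 = 5^{−1} = 8 (mod 13).
  i = 5 (α = 12): (12−8)(12−7)(12−11)(12−5) = 4·5·1·7 = 140 ≡ 10, so v_5 = 10^{−1} = 4 (mod 13).
  v = [4, 12, 11, 8, 4].
Step 2: syndromes of r = [2, 0, 8, 10, 10] (all sums mod 13).
  S_0 = Σ v_i r_i = 4·2 + 12·0 + 11·8 + 8·10 + 4·10 = 216 ≡ 8.
  S_1 = Σ v_i α_i r_i = 4·8·2 + 12·7·0 + 11·11·8 + 8·5·10 + 4·12·10 = 1912 ≡ 1.
  α_i^2 mod 13 = [12, 10, 4, 12, 1].
  S_2 = Σ v_i α_i^2 r_i = 4·12·2 + 12·10·0 + 11·4·8 + 8·12·10 + 4·1·10 = 1448 ≡ 5.
  S = (8, 1, 5) ≠ 0, so r is not a codeword (an error is present).
Step 3: locate the error. For a single error e at position i, S_ℓ = v_i·e·α_i^ℓ, so α_err = S_1/S_0.
  S_0^{−1} = 8^{−1} = 5 (mod 13), so α_err = 1·5 = 5 ≡ 5 = α_4. Error position i = 4.
  Consistency check: S_2/S_1 = 5·1 = 5 ≡ 5 = α_err ✓ (single-error assumption holds).
Step 4: error magnitude e = S_0/v_4 = S_0·∏_{j≠4}(α_4 − α_j) = 8·5 = 40 ≡ 1 (mod 13).
Step 5: correct position 4: c_4 = r_4 − e = 10 − 1 ≡ 9 (mod 13). Hence c = [2, 0, 8, 9, 10].
  Check: interpolating c through the α_i gives m(x) = 12 + 2·x (degree < 2) with m(α_i) = c_i for every i, so c is indeed a codeword.


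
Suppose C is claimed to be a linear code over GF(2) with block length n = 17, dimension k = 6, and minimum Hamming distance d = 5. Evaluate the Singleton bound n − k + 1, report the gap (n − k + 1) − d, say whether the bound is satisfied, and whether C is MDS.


Singleton RHS = n − k + 1 = 12, slack = 7, bound satisfied, not MDS.

Singleton bound: d ≤ n − k + 1.
Here n = 17, k = 6, so n − k + 1 = 12.
Given d = 5, check d ≤ 12: YES.
Slack = (n − k + 1) − d = 7.
The code is NOT MDS (slack = 7 > 0).
Description: the claimed parameters are [17, 6, 5]_2; such a code would be non-MDS.


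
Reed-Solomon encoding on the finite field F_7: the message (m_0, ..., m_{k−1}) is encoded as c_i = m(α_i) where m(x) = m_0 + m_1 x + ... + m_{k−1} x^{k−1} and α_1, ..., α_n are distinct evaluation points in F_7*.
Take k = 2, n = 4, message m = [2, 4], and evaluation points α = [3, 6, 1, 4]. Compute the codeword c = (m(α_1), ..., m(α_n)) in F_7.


c = [0, 5, 6, 4]

Message polynomial: m(x) = 2 + 4·x (mod 7).
For each evaluation point α_i, compute m(α_i) mod 7:
  α_1 = 3: Horner steps 4 → 0, so m(3) = 0.
  α_2 = 6: Horner steps 4 → 5, so m(6) = 5.
  α_3 = 1: Horner steps 4 → 6, so m(1) = 6.
  α_4 = 4: Horner steps 4 → 4, so m(4) = 4.
Codeword c = [0, 5, 6, 4] ∈ F_7^4.


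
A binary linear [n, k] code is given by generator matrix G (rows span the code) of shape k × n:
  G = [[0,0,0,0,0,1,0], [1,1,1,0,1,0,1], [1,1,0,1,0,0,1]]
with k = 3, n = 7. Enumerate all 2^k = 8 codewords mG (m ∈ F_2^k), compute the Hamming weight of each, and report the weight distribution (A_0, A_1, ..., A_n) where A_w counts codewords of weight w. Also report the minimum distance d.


Weight distribution: A_0 = 1, A_1 = 1, A_3 = 1, A_4 = 2, A_5 = 2, A_6 = 1. Minimum distance d = 1.

Enumerate all 2^3 = 8 messages m ∈ F_2^3.
For each, compute codeword c = mG in F_2^7, then tally its weight.
  m = 000 → c = 0000000, weight = 0.
  m = 100 → c = 0000010, weight = 1.
  m = 010 → c = 1110101, weight = 5.
  m = 110 → c = 1110111, weight = 6.
  m = 001 → c = 1101001, weight = 4.
  m = 101 → c = 1101011, weight = 5.
  m = 011 → c = 0011100, weight = 3.
  m = 111 → c = 0011110, weight = 4.
Tally weights:
  weight 0: 1 codewords.
  weight 1: 1 codewords.
  weight 3: 1 codewords.
  weight 4: 2 codewords.
  weight 5: 2 codewords.
  weight 6: 1 codewords.
Minimum distance d = smallest w > 0 with A_w > 0 = 1.
Sanity: Σ A_w = 8 = 2^3 = 8 ✓.


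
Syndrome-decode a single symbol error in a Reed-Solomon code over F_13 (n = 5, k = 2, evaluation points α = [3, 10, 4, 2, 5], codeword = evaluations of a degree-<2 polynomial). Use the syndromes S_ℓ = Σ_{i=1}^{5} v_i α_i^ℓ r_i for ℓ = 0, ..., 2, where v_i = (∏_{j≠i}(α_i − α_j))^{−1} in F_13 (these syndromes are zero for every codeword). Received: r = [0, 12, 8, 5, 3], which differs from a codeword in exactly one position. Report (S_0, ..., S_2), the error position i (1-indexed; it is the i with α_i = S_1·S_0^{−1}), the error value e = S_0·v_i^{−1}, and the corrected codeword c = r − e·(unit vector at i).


S = (7, 5, 11), error at position 2, error magnitude e = 8, c = [0, 4, 8, 5, 3].

Step 1: column multipliers v_i = (∏_{j≠i}(α_i − α_j))^{−1} mod 13.
  i = 1 (α = 3): (3−10)(3−4)(3−2)(3−5) = (−7)·(−1)·1·(−2) = −14 ≡ 12, so v_1 = 12^{−1} = 12 (mod 13).
  i = 2 (α = 10): (10−3)(10−4)(10−2)(10−5) = 7·6·8·5 = 1680 ≡ 3, so v_2 = 3^{−1} = 9 (mod 13).
  i = 3 (α = 4): (4−3)(4−10)(4−2)(4−5) = 1·(−6)·2·(−1) = 12 ≡ 12, so v_3 = 12^{−1} = 12 (mod 13).
  i = 4 (α = 2): (2−3)(2−10)(2−4)(2−5) = (−1)·(−8)·(−2)·(−3) = 48 ≡ 9, so v_4 = 9^{−1} = 3 (mod 13).
  i = 5 (α = 5): (5−3)(5−10)(5−4)(5−2) = 2·(−5)·1·3 = −30 ≡ 9, so v_5 = 9^{−1} = 3 (mod 13).
  v = [12, 9, 12, 3, 3].
Step 2: syndromes of r = [0, 12, 8, 5, 3] (all sums mod 13).
  S_0 = Σ v_i r_i = 12·0 + 9·12 + 12·8 + 3·5 + 3·3 = 228 ≡ 7.
  S_1 = Σ v_i α_i r_i = 12·3·0 + 9·10·12 + 12·4·8 + 3·2·5 + 3·5·3 = 1539 ≡ 5.
  α_i^2 mod 13 = [9, 9, 3, 4, 12].
  S_2 = Σ v_i α_i^2 r_i = 12·9·0 + 9·9·12 + 12·3·8 + 3·4·5 + 3·12·3 = 1428 ≡ 11.
  S = (7, 5, 11) ≠ 0, so r is not a codeword (an error is present).
Step 3: locate the error. For a single error e at position i, S_ℓ = v_i·e·α_i^ℓ, so α_err = S_1/S_0.
  S_0^{−1} = 7^{−1} = 2 (mod 13), so α_err = 5·2 = 10 ≡ 10 = α_2. Error position i = 2.
  Consistency check: S_2/S_1 = 11·8 = 88 ≡ 10 = α_err ✓ (single-error assumption holds).
Step 4: error magnitude e = S_0/v_2 = S_0·∏_{j≠2}(α_2 − α_j) = 7·3 = 21 ≡ 8 (mod 13).
Step 5: correct position 2: c_2 = r_2 − e = 12 − 8 ≡ 4 (mod 13). Hence c = [0, 4, 8, 5, 3].
  Check: interpolating c through the α_i gives m(x) = 2 + 8·x (degree < 2) with m(α_i) = c_i for every i, so c is indeed a codeword.


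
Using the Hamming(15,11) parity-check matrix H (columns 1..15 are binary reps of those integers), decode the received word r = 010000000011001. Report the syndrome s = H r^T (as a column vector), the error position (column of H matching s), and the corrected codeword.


s = (1, 0, 1, 0)^T, error position = 10, corrected codeword c = 010000000111001

Compute s = H r^T mod 2 one row at a time:
  s_1 = 0 + 0 + 0 + 1 + 1 + 0 + 0 + 1 = 3 ≡ 1 (mod 2).
  s_2 = 0 + 0 + 0 + 0 + 1 + 0 + 0 + 1 = 2 ≡ 0 (mod 2).
  s_3 = 1 + 0 + 0 + 0 + 0 + 1 + 0 + 1 = 3 ≡ 1 (mod 2).
  s_4 = 0 + 0 + 0 + 0 + 0 + 1 + 0 + 1 = 2 ≡ 0 (mod 2).
s = (1, 0, 1, 0)^T — this equals column 10 of H (binary 1010), so error is at position 10.
Correct: flip bit 10 of r = 010000000011001 to get c = 010000000111001.


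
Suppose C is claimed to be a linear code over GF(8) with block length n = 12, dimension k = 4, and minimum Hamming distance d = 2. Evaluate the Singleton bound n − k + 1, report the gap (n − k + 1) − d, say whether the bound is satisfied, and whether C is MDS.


Singleton RHS = n − k + 1 = 9, slack = 7, bound satisfied, not MDS.

Singleton bound: d ≤ n − k + 1.
Here n = 12, k = 4, so n − k + 1 = 9.
Given d = 2, check d ≤ 9: YES.
Slack = (n − k + 1) − d = 7.
The code is NOT MDS (slack = 7 > 0).
Description: the claimed parameters are [12, 4, 2]_8; such a code would be non-MDS.


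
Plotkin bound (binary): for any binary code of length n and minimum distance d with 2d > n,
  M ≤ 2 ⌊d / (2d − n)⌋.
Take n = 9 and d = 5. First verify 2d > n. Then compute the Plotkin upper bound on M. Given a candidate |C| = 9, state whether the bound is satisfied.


Plotkin bound M ≤ 10; given |C| = 9 ≤ bound (satisfied).

Check applicability: 2d = 10, n = 9.
2d − n = 1 > 0, so Plotkin applies.
Compute d/(2d−n) = 5/1 ≈ 5.0000.
⌊d/(2d−n)⌋ = 5.
Plotkin bound: M ≤ 2·5 = 10.
Given |C| = 9, check: satisfied.
This |C| is below the Plotkin bound.


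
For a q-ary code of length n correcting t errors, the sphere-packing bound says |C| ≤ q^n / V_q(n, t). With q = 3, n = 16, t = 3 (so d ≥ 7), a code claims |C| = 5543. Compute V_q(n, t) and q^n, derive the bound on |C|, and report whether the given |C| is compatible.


V_q(n, t) = 4993, q^n = 43046721, Hamming bound = 8621, |C| = 5543 ≤ bound (satisfied).

Step 1: Compute V_q(n, t) = Σ_{j=0}^3 C(n, j) (q−1)^j.
  j = 0: C(16,0)·(2)^0 = 1·1 = 1.
  j = 1: C(16,1)·(2)^1 = 16·2 = 32.
  j = 2: C(16,2)·(2)^2 = 120·4 = 480.
  j = 3: C(16,3)·(2)^3 = 560·8 = 4480.
  V_q(n, t) = 1 + 32 + 480 + 4480 = 4993.
Step 2: q^n = 3^16 = 43046721.
Step 3: Hamming bound ⌊q^n / V_q(n,t)⌋ = ⌊43046721/4993⌋ = 8621.
Step 4: Compare |C| = 5543 to 8621: satisfied.
The claimed |C| lies below the Hamming bound.


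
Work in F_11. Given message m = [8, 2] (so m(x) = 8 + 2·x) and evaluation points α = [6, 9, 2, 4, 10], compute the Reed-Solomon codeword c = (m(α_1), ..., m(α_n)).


c = [9, 4, 1, 5, 6]

Message polynomial: m(x) = 8 + 2·x (mod 11).
For each evaluation point α_i, compute m(α_i) mod 11:
  α_1 = 6: Horner steps 2 → 9, so m(6) = 9.
  α_2 = 9: Horner steps 2 → 4, so m(9) = 4.
  α_3 = 2: Horner steps 2 → 1, so m(2) = 1.
  α_4 = 4: Horner steps 2 → 5, so m(4) = 5.
  α_5 = 10: Horner steps 2 → 6, so m(10) = 6.
Codeword c = [9, 4, 1, 5, 6] ∈ F_11^5.


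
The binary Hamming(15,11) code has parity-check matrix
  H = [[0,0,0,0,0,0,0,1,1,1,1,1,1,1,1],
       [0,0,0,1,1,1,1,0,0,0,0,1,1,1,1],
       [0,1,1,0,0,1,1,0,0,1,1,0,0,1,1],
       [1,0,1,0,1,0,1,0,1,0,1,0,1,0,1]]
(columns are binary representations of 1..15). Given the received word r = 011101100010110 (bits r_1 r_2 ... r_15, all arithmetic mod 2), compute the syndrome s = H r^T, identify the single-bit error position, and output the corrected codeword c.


s = (1, 1, 0, 0)^T, error position = 12, corrected codeword c = 011101100011110

Compute s = H r^T mod 2 one row at a time:
  s_1 = 0 + 0 + 0 + 1 + 0 + 1 + 1 + 0 = 3 ≡ 1 (mod 2).
  s_2 = 1 + 0 + 1 + 1 + 0 + 1 + 1 + 0 = 5 ≡ 1 (mod 2).
  s_3 = 1 + 1 + 1 + 1 + 0 + 1 + 1 + 0 = 6 ≡ 0 (mod 2).
  s_4 = 0 + 1 + 0 + 1 + 0 + 1 + 1 + 0 = 4 ≡ 0 (mod 2).
s = (1, 1, 0, 0)^T — this equals column 12 of H (binary 1100), so error is at position 12.
Correct: flip bit 12 of r = 011101100010110 to get c = 011101100011110.


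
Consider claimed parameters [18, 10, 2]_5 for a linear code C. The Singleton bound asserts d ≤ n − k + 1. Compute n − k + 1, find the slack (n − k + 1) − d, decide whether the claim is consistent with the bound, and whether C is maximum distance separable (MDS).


Singleton RHS = n − k + 1 = 9, slack = 7, bound satisfied, not MDS.

Singleton bound: d ≤ n − k + 1.
Here n = 18, k = 10, so n − k + 1 = 9.
Given d = 2, check d ≤ 9: YES.
Slack = (n − k + 1) − d = 7.
The code is NOT MDS (slack = 7 > 0).
Description: the claimed parameters are [18, 10, 2]_5; such a code would be non-MDS.


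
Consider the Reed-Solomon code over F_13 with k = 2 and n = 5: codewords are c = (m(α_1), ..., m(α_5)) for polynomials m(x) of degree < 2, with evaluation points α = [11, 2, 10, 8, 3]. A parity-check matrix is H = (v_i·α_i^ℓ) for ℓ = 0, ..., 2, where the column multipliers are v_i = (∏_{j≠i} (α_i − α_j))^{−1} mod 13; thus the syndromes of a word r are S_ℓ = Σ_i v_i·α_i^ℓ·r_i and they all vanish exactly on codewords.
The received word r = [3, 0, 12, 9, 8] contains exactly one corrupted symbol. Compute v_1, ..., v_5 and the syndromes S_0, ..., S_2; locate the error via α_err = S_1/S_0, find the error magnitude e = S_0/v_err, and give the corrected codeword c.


S = (6, 1, 11), error at position 1, error magnitude e = 9, c = [7, 0, 12, 9, 8].

Step 1: column multipliers v_i = (∏_{j≠i}(α_i − α_j))^{−1} mod 13.
  i = 1 (α = 11): (11−2)(11−10)(11−8)(11−3) = 9·1·3·8 = 216 ≡ 8, so v_1 = 8^{−1} = 5 (mod 13).
  i = 2 (α = 2): (2−11)(2−10)(2−8)(2−3) = (−9)·(−8)·(−6)·(−1) = 432 ≡ 3, so v_2 = 3^{−1} = 9 (mod 13).
  i = 3 (α = 10): (10−11)(10−2)(10−8)(10−3) = (−1)·8·2·7 = −112 ≡ 5, so v_3 = 5^{−1} = 8 (mod 13).
  i = 4 (α = 8): (8−11)(8−2)(8−10)(8−3) = (−3)·6·(−2)·5 = 180 ≡ 11, so v_4 = 11^{−1} = 6 (mod 13).
  i = 5 (α = 3): (3−11)(3−2)(3−10)(3−8) = (−8)·1·(−7)·(−5) = −280 ≡ 6, so v_5 = 6^{−1} = 11 (mod 13).
  v = [5, 9, 8, 6, 11].
Step 2: syndromes of r = [3, 0, 12, 9, 8] (all sums mod 13).
  S_0 = Σ v_i r_i = 5·3 + 9·0 + 8·12 + 6·9 + 11·8 = 253 ≡ 6.
  S_1 = Σ v_i α_i r_i = 5·11·3 + 9·2·0 + 8·10·12 + 6·8·9 + 11·3·8 = 1821 ≡ 1.
  α_i^2 mod 13 = [4, 4, 9, 12, 9].
  S_2 = Σ v_i α_i^2 r_i = 5·4·3 + 9·4·0 + 8·9·12 + 6·12·9 + 11·9·8 = 2364 ≡ 11.
  S = (6, 1, 11) ≠ 0, so r is not a codeword (an error is present).
Step 3: locate the error. For a single error e at position i, S_ℓ = v_i·e·α_i^ℓ, so α_err = S_1/S_0.
  S_0^{−1} = 6^{−1} = 11 (mod 13), so α_err = 1·11 = 11 ≡ 11 = α_1. Error position i = 1.
  Consistency check: S_2/S_1 = 11·1 = 11 ≡ 11 = α_err ✓ (single-error assumption holds).
Step 4: error magnitude e = S_0/v_1 = S_0·∏_{j≠1}(α_1 − α_j) = 6·8 = 48 ≡ 9 (mod 13).
Step 5: correct position 1: c_1 = r_1 − e = 3 − 9 ≡ 7 (mod 13). Hence c = [7, 0, 12, 9, 8].
  Check: interpolating c through the α_i gives m(x) = 10 + 8·x (degree < 2) with m(α_i) = c_i for every i, so c is indeed a codeword.


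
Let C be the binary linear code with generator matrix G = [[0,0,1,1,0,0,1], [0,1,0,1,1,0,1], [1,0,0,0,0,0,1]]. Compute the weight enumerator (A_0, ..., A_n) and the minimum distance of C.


Weight distribution: A_0 = 1, A_2 = 1, A_3 = 3, A_4 = 2, A_5 = 1. Minimum distance d = 2.

Enumerate all 2^3 = 8 messages m ∈ F_2^3.
For each, compute codeword c = mG in F_2^7, then tally its weight.
  m = 000 → c = 0000000, weight = 0.
  m = 100 → c = 0011001, weight = 3.
  m = 010 → c = 0101101, weight = 4.
  m = 110 → c = 0110100, weight = 3.
  m = 001 → c = 1000001, weight = 2.
  m = 101 → c = 1011000, weight = 3.
  m = 011 → c = 1101100, weight = 4.
  m = 111 → c = 1110101, weight = 5.
Tally weights:
  weight 0: 1 codewords.
  weight 2: 1 codewords.
  weight 3: 3 codewords.
  weight 4: 2 codewords.
  weight 5: 1 codewords.
Minimum distance d = smallest w > 0 with A_w > 0 = 2.
Sanity: Σ A_w = 8 = 2^3 = 8 ✓.


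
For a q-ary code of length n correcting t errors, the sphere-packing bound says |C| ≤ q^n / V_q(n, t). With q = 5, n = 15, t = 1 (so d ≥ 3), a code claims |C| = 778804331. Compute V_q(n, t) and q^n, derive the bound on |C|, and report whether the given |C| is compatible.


V_q(n, t) = 61, q^n = 30517578125, Hamming bound = 500288165, |C| = 778804331 > bound (violated).

Step 1: Compute V_q(n, t) = Σ_{j=0}^1 C(n, j) (q−1)^j.
  j = 0: C(15,0)·(4)^0 = 1·1 = 1.
  j = 1: C(15,1)·(4)^1 = 15·4 = 60.
  V_q(n, t) = 1 + 60 = 61.
Step 2: q^n = 5^15 = 30517578125.
Step 3: Hamming bound ⌊q^n / V_q(n,t)⌋ = ⌊30517578125/61⌋ = 500288165.
Step 4: Compare |C| = 778804331 to 500288165: violated.
The claimed |C| lies above the Hamming bound, so no 5-ary code of length 15 with d ≥ 3 can have 778804331 codewords.


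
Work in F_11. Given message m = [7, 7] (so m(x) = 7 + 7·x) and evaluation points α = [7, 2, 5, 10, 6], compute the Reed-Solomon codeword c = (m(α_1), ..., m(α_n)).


c = [1, 10, 9, 0, 5]

Message polynomial: m(x) = 7 + 7·x (mod 11).
For each evaluation point α_i, compute m(α_i) mod 11:
  α_1 = 7: Horner steps 7 → 1, so m(7) = 1.
  α_2 = 2: Horner steps 7 → 10, so m(2) = 10.
  α_3 = 5: Horner steps 7 → 9, so m(5) = 9.
  α_4 = 10: Horner steps 7 → 0, so m(10) = 0.
  α_5 = 6: Horner steps 7 → 5, so m(6) = 5.
Codeword c = [1, 10, 9, 0, 5] ∈ F_11^5.


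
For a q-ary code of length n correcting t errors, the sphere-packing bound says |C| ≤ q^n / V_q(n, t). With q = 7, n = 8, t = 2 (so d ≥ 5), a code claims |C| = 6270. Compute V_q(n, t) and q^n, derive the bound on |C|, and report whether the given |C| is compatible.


V_q(n, t) = 1057, q^n = 5764801, Hamming bound = 5453, |C| = 6270 > bound (violated).

Step 1: Compute V_q(n, t) = Σ_{j=0}^2 C(n, j) (q−1)^j.
  j = 0: C(8,0)·(6)^0 = 1·1 = 1.
  j = 1: C(8,1)·(6)^1 = 8·6 = 48.
  j = 2: C(8,2)·(6)^2 = 28·36 = 1008.
  V_q(n, t) = 1 + 48 + 1008 = 1057.
Step 2: q^n = 7^8 = 5764801.
Step 3: Hamming bound ⌊q^n / V_q(n,t)⌋ = ⌊5764801/1057⌋ = 5453.
Step 4: Compare |C| = 6270 to 5453: violated.
The claimed |C| lies above the Hamming bound, so no 7-ary code of length 8 with d ≥ 5 can have 6270 codewords.


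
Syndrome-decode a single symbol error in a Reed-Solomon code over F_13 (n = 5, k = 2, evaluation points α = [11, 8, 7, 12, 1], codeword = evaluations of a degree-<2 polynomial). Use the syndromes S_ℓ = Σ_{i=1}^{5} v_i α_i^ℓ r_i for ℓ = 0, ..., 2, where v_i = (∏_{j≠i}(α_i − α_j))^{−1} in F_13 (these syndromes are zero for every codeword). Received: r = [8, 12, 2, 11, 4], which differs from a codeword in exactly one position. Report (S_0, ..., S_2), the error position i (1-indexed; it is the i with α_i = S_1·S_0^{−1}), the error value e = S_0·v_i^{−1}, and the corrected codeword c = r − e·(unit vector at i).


S = (11, 12, 6), error at position 3, error magnitude e = 6, c = [8, 12, 9, 11, 4].

Step 1: column multipliers v_i = (∏_{j≠i}(α_i − α_j))^{−1} mod 13.
  i = 1 (α = 11): (11−8)(11−7)(11−12)(11−1) = 3·4·(−1)·10 = −120 ≡ 10, so v_1 = 10^{−1} = 4 (mod 13).
  i = 2 (α = 8): (8−11)(8−7)(8−12)(8−1) = (−3)·1·(−4)·7 = 84 ≡ 6, so v_2 = 6^{−1} = 11 (mod 13).
  i = 3 (α = 7): (7−11)(7−8)(7−12)(7−1) = (−4)·(−1)·(−5)·6 = −120 ≡ 10, so v_3 = 10^{−1} = 4 (mod 13).
  i = 4 (α = 12): (12−11)(12−8)(12−7)(12−1) = 1·4·5·11 = 220 ≡ 12, so v_4 = 12^{−1} = 12 (mod 13).
  i = 5 (α = 1): (1−11)(1−8)(1−7)(1−12) = (−10)·(−7)·(−6)·(−11) = 4620 ≡ 5, so v_5 = 5^{−1} = 8 (mod 13).
  v = [4, 11, 4, 12, 8].
Step 2: syndromes of r = [8, 12, 2, 11, 4] (all sums mod 13).
  S_0 = Σ v_i r_i = 4·8 + 11·12 + 4·2 + 12·11 + 8·4 = 336 ≡ 11.
  S_1 = Σ v_i α_i r_i = 4·11·8 + 11·8·12 + 4·7·2 + 12·12·11 + 8·1·4 = 3080 ≡ 12.
  α_i^2 mod 13 = [4, 12, 10, 1, 1].
  S_2 = Σ v_i α_i^2 r_i = 4·4·8 + 11·12·12 + 4·10·2 + 12·1·11 + 8·1·4 = 1956 ≡ 6.
  S = (11, 12, 6) ≠ 0, so r is not a codeword (an error is present).
Step 3: locate the error. For a single error e at position i, S_ℓ = v_i·e·α_i^ℓ, so α_err = S_1/S_0.
  S_0^{−1} = 11^{−1} = 6 (mod 13), so α_err = 12·6 = 72 ≡ 7 = α_3. Error position i = 3.
  Consistency check: S_2/S_1 = 6·12 = 72 ≡ 7 = α_err ✓ (single-error assumption holds).
Step 4: error magnitude e = S_0/v_3 = S_0·∏_{j≠3}(α_3 − α_j) = 11·10 = 110 ≡ 6 (mod 13).
Step 5: correct position 3: c_3 = r_3 − e = 2 − 6 ≡ 9 (mod 13). Hence c = [8, 12, 9, 11, 4].
  Check: interpolating c through the α_i gives m(x) = 1 + 3·x (degree < 2) with m(α_i) = c_i for every i, so c is indeed a codeword.


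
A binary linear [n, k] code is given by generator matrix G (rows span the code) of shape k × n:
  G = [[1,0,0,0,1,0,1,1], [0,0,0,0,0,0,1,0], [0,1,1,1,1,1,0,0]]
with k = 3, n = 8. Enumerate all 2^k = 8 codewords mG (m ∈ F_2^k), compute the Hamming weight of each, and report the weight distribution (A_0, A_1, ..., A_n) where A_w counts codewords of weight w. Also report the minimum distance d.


Weight distribution: A_0 = 1, A_1 = 1, A_3 = 1, A_4 = 1, A_5 = 1, A_6 = 2, A_7 = 1. Minimum distance d = 1.

Enumerate all 2^3 = 8 messages m ∈ F_2^3.
For each, compute codeword c = mG in F_2^8, then tally its weight.
  m = 000 → c = 00000000, weight = 0.
  m = 100 → c = 10001011, weight = 4.
  m = 010 → c = 00000010, weight = 1.
  m = 110 → c = 10001001, weight = 3.
  m = 001 → c = 01111100, weight = 5.
  m = 101 → c = 11110111, weight = 7.
  m = 011 → c = 01111110, weight = 6.
  m = 111 → c = 11110101, weight = 6.
Tally weights:
  weight 0: 1 codewords.
  weight 1: 1 codewords.
  weight 3: 1 codewords.
  weight 4: 1 codewords.
  weight 5: 1 codewords.
  weight 6: 2 codewords.
  weight 7: 1 codewords.
Minimum distance d = smallest w > 0 with A_w > 0 = 1.
Sanity: Σ A_w = 8 = 2^3 = 8 ✓.


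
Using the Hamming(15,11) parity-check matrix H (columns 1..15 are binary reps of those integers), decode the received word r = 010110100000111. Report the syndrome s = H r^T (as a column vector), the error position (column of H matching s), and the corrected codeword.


s = (1, 0, 0, 0)^T, error position = 8, corrected codeword c = 010110110000111

Compute s = H r^T mod 2 one row at a time:
  s_1 = 0 + 0 + 0 + 0 + 0 + 1 + 1 + 1 = 3 ≡ 1 (mod 2).
  s_2 = 1 + 1 + 0 + 1 + 0 + 1 + 1 + 1 = 6 ≡ 0 (mod 2).
  s_3 = 1 + 0 + 0 + 1 + 0 + 0 + 1 + 1 = 4 ≡ 0 (mod 2).
  s_4 = 0 + 0 + 1 + 1 + 0 + 0 + 1 + 1 = 4 ≡ 0 (mod 2).
s = (1, 0, 0, 0)^T — this equals column 8 of H (binary 1000), so error is at position 8.
Correct: flip bit 8 of r = 010110100000111 to get c = 010110110000111.


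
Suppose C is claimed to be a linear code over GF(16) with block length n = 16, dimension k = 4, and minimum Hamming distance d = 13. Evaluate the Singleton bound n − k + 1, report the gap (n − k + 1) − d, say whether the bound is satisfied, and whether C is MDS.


Singleton RHS = n − k + 1 = 13, slack = 0, bound satisfied, MDS.

Singleton bound: d ≤ n − k + 1.
Here n = 16, k = 4, so n − k + 1 = 13.
Given d = 13, check d ≤ 13: YES.
Slack = (n − k + 1) − d = 0.
The code is MDS (slack = 0).
Description: the claimed parameters are [16, 4, 13]_16; such a code would be MDS (meets Singleton bound).


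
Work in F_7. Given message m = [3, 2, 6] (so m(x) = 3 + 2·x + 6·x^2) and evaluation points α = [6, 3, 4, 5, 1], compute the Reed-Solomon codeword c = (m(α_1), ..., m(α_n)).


c = [0, 0, 2, 2, 4]

Message polynomial: m(x) = 3 + 2·x + 6·x^2 (mod 7).
For each evaluation point α_i, compute m(α_i) mod 7:
  α_1 = 6: Horner steps 6 → 3 → 0, so m(6) = 0.
  α_2 = 3: Horner steps 6 → 6 → 0, so m(3) = 0.
  α_3 = 4: Horner steps 6 → 5 → 2, so m(4) = 2.
  α_4 = 5: Horner steps 6 → 4 → 2, so m(5) = 2.
  α_5 = 1: Horner steps 6 → 1 → 4, so m(1) = 4.
Codeword c = [0, 0, 2, 2, 4] ∈ F_7^5.


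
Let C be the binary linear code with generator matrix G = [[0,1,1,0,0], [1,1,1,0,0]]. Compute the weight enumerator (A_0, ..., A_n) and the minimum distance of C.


Weight distribution: A_0 = 1, A_1 = 1, A_2 = 1, A_3 = 1. Minimum distance d = 1.

Enumerate all 2^2 = 4 messages m ∈ F_2^2.
For each, compute codeword c = mG in F_2^5, then tally its weight.
  m = 00 → c = 00000, weight = 0.
  m = 10 → c = 01100, weight = 2.
  m = 01 → c = 11100, weight = 3.
  m = 11 → c = 10000, weight = 1.
Tally weights:
  weight 0: 1 codewords.
  weight 1: 1 codewords.
  weight 2: 1 codewords.
  weight 3: 1 codewords.
Minimum distance d = smallest w > 0 with A_w > 0 = 1.
Sanity: Σ A_w = 4 = 2^2 = 4 ✓.


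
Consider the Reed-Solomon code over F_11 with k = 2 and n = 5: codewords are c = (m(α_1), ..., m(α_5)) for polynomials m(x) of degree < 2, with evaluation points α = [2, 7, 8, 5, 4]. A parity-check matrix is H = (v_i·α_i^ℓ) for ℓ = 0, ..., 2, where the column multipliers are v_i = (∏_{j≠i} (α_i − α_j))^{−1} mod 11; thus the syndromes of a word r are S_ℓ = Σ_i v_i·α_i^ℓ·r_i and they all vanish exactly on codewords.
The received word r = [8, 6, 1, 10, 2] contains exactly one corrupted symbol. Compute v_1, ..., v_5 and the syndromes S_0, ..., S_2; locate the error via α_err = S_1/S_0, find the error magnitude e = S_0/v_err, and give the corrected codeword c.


S = (8, 1, 7), error at position 2, error magnitude e = 2, c = [8, 4, 1, 10, 2].

Step 1: column multipliers v_i = (∏_{j≠i}(α_i − α_j))^{−1} mod 11.
  i = 1 (α = 2): (2−7)(2−8)(2−5)(2−4) = (−5)·(−6)·(−3)·(−2) = 180 ≡ 4, so v_1 = 4^{−1} = 3 (mod 11).
  i = 2 (α = 7): (7−2)(7−8)(7−5)(7−4) = 5·(−1)·2·3 = −30 ≡ 3, so v_2 = 3^{−1} = 4 (mod 11).
  i = 3 (α = 8): (8−2)(8−7)(8−5)(8−4) = 6·1·3·4 = 72 ≡ 6, so v_3 = 6^{−1} = 2 (mod 11).
  i = 4 (α = 5): (5−2)(5−7)(5−8)(5−4) = 3·(−2)·(−3)·1 = 18 ≡ 7, so v_4 = 7^{−1} = 8 (mod 11).
  i = 5 (α = 4): (4−2)(4−7)(4−8)(4−5) = 2·(−3)·(−4)·(−1) = −24 ≡ 9, so v_5 = 9^{−1} = 5 (mod 11).
  v = [3, 4, 2, 8, 5].
Step 2: syndromes of r = [8, 6, 1, 10, 2] (all sums mod 11).
  S_0 = Σ v_i r_i = 3·8 + 4·6 + 2·1 + 8·10 + 5·2 = 140 ≡ 8.
  S_1 = Σ v_i α_i r_i = 3·2·8 + 4·7·6 + 2·8·1 + 8·5·10 + 5·4·2 = 672 ≡ 1.
  α_i^2 mod 11 = [4, 5, 9, 3, 5].
  S_2 = Σ v_i α_i^2 r_i = 3·4·8 + 4·5·6 + 2·9·1 + 8·3·10 + 5·5·2 = 524 ≡ 7.
  S = (8, 1, 7) ≠ 0, so r is not a codeword (an error is present).
Step 3: locate the error. For a single error e at position i, S_ℓ = v_i·e·α_i^ℓ, so α_err = S_1/S_0.
  S_0^{−1} = 8^{−1} = 7 (mod 11), so α_err = 1·7 = 7 ≡ 7 = α_2. Error position i = 2.
  Consistency check: S_2/S_1 = 7·1 = 7 ≡ 7 = α_err ✓ (single-error assumption holds).
Step 4: error magnitude e = S_0/v_2 = S_0·∏_{j≠2}(α_2 − α_j) = 8·3 = 24 ≡ 2 (mod 11).
Step 5: correct position 2: c_2 = r_2 − e = 6 − 2 ≡ 4 (mod 11). Hence c = [8, 4, 1, 10, 2].
  Check: interpolating c through the α_i gives m(x) = 3 + 8·x (degree < 2) with m(α_i) = c_i for every i, so c is indeed a codeword.


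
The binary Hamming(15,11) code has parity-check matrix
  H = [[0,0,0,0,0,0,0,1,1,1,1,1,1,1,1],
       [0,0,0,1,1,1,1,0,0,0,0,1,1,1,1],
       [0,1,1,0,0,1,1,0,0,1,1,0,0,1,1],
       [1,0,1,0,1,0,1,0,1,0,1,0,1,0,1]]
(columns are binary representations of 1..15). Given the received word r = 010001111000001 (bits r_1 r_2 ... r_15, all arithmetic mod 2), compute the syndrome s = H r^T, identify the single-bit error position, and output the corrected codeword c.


s = (1, 1, 0, 1)^T, error position = 13, corrected codeword c = 010001111000101

Compute s = H r^T mod 2 one row at a time:
  s_1 = 1 + 1 + 0 + 0 + 0 + 0 + 0 + 1 = 3 ≡ 1 (mod 2).
  s_2 = 0 + 0 + 1 + 1 + 0 + 0 + 0 + 1 = 3 ≡ 1 (mod 2).
  s_3 = 1 + 0 + 1 + 1 + 0 + 0 + 0 + 1 = 4 ≡ 0 (mod 2).
  s_4 = 0 + 0 + 0 + 1 + 1 + 0 + 0 + 1 = 3 ≡ 1 (mod 2).
s = (1, 1, 0, 1)^T — this equals column 13 of H (binary 1101), so error is at position 13.
Correct: flip bit 13 of r = 010001111000001 to get c = 010001111000101.


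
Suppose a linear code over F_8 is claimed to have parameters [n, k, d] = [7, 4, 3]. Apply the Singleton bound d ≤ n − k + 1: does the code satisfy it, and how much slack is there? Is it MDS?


Singleton RHS = n − k + 1 = 4, slack = 1, bound satisfied, not MDS.

Singleton bound: d ≤ n − k + 1.
Here n = 7, k = 4, so n − k + 1 = 4.
Given d = 3, check d ≤ 4: YES.
Slack = (n − k + 1) − d = 1.
The code is NOT MDS (slack = 1 > 0).
Description: the claimed parameters are [7, 4, 3]_8; such a code would be non-MDS.


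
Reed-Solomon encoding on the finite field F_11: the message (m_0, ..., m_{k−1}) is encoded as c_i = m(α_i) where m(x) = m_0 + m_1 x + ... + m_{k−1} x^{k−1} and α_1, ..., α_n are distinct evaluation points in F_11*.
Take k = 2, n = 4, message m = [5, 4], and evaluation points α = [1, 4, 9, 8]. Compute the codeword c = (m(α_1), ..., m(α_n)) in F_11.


c = [9, 10, 8, 4]

Message polynomial: m(x) = 5 + 4·x (mod 11).
For each evaluation point α_i, compute m(α_i) mod 11:
  α_1 = 1: Horner steps 4 → 9, so m(1) = 9.
  α_2 = 4: Horner steps 4 → 10, so m(4) = 10.
  α_3 = 9: Horner steps 4 → 8, so m(9) = 8.
  α_4 = 8: Horner steps 4 → 4, so m(8) = 4.
Codeword c = [9, 10, 8, 4] ∈ F_11^4.


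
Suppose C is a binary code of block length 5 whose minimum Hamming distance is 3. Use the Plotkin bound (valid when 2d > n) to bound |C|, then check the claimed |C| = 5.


Plotkin bound M ≤ 6; given |C| = 5 ≤ bound (satisfied).

Check applicability: 2d = 6, n = 5.
2d − n = 1 > 0, so Plotkin applies.
Compute d/(2d−n) = 3/1 ≈ 3.0000.
⌊d/(2d−n)⌋ = 3.
Plotkin bound: M ≤ 2·3 = 6.
Given |C| = 5, check: satisfied.
This |C| is below the Plotkin bound.


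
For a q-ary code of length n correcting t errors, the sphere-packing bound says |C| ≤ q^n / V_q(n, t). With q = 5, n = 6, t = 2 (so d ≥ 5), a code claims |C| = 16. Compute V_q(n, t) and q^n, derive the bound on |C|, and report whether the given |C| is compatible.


V_q(n, t) = 265, q^n = 15625, Hamming bound = 58, |C| = 16 ≤ bound (satisfied).

Step 1: Compute V_q(n, t) = Σ_{j=0}^2 C(n, j) (q−1)^j.
  j = 0: C(6,0)·(4)^0 = 1·1 = 1.
  j = 1: C(6,1)·(4)^1 = 6·4 = 24.
  j = 2: C(6,2)·(4)^2 = 15·16 = 240.
  V_q(n, t) = 1 + 24 + 240 = 265.
Step 2: q^n = 5^6 = 15625.
Step 3: Hamming bound ⌊q^n / V_q(n,t)⌋ = ⌊15625/265⌋ = 58.
Step 4: Compare |C| = 16 to 58: satisfied.
The claimed |C| lies below the Hamming bound.


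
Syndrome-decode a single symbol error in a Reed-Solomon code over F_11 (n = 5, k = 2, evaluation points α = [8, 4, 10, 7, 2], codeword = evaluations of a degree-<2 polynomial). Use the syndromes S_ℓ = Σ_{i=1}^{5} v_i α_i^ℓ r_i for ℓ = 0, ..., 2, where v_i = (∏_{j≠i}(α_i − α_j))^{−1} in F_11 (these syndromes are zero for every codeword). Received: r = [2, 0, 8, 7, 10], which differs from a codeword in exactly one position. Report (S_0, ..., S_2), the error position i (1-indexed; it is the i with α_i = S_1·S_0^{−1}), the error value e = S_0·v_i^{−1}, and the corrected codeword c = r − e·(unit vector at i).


S = (8, 3, 8), error at position 3, error magnitude e = 5, c = [2, 0, 3, 7, 10].

Step 1: column multipliers v_i = (∏_{j≠i}(α_i − α_j))^{−1} mod 11.
  i = 1 (α = 8): (8−4)(8−10)(8−7)(8−2) = 4·(−2)·1·6 = −48 ≡ 7, so v_1 = 7^{−1} = 8 (mod 11).
  i = 2 (α = 4): (4−8)(4−10)(4−7)(4−2) = (−4)·(−6)·(−3)·2 = −144 ≡ 10, so v_2 = 10^{−1} = 10 (mod 11).
  i = 3 (α = 10): (10−8)(10−4)(10−7)(10−2) = 2·6·3·8 = 288 ≡ 2, so v_3 = 2^{−1} = 6 (mod 11).
  i = 4 (α = 7): (7−8)(7−4)(7−10)(7−2) = (−1)·3·(−3)·5 = 45 ≡ 1, so v_4 = 1^{−1} = 1 (mod 11).
  i = 5 (α = 2): (2−8)(2−4)(2−10)(2−7) = (−6)·(−2)·(−8)·(−5) = 480 ≡ 7, so v_5 = 7^{−1} = 8 (mod 11).
  v = [8, 10, 6, 1, 8].
Step 2: syndromes of r = [2, 0, 8, 7, 10] (all sums mod 11).
  S_0 = Σ v_i r_i = 8·2 + 10·0 + 6·8 + 1·7 + 8·10 = 151 ≡ 8.
  S_1 = Σ v_i α_i r_i = 8·8·2 + 10·4·0 + 6·10·8 + 1·7·7 + 8·2·10 = 817 ≡ 3.
  α_i^2 mod 11 = [9, 5, 1, 5, 4].
  S_2 = Σ v_i α_i^2 r_i = 8·9·2 + 10·5·0 + 6·1·8 + 1·5·7 + 8·4·10 = 547 ≡ 8.
  S = (8, 3, 8) ≠ 0, so r is not a codeword (an error is present).
Step 3: locate the error. For a single error e at position i, S_ℓ = v_i·e·α_i^ℓ, so α_err = S_1/S_0.
  S_0^{−1} = 8^{−1} = 7 (mod 11), so α_err = 3·7 = 21 ≡ 10 = α_3. Error position i = 3.
  Consistency check: S_2/S_1 = 8·4 = 32 ≡ 10 = α_err ✓ (single-error assumption holds).
Step 4: error magnitude e = S_0/v_3 = S_0·∏_{j≠3}(α_3 − α_j) = 8·2 = 16 ≡ 5 (mod 11).
Step 5: correct position 3: c_3 = r_3 − e = 8 − 5 ≡ 3 (mod 11). Hence c = [2, 0, 3, 7, 10].
  Check: interpolating c through the α_i gives m(x) = 9 + 6·x (degree < 2) with m(α_i) = c_i for every i, so c is indeed a codeword.


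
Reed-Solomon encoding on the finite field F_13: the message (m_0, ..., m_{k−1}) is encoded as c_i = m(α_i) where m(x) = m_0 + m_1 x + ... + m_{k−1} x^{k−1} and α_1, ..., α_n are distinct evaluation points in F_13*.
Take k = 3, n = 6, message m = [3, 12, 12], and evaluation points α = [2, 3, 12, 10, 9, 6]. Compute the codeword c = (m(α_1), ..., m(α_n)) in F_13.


c = [10, 4, 3, 10, 4, 0]

Message polynomial: m(x) = 3 + 12·x + 12·x^2 (mod 13).
For each evaluation point α_i, compute m(α_i) mod 13:
  α_1 = 2: Horner steps 12 → 10 → 10, so m(2) = 10.
  α_2 = 3: Horner steps 12 → 9 → 4, so m(3) = 4.
  α_3 = 12: Horner steps 12 → 0 → 3, so m(12) = 3.
  α_4 = 10: Horner steps 12 → 2 → 10, so m(10) = 10.
  α_5 = 9: Horner steps 12 → 3 → 4, so m(9) = 4.
  α_6 = 6: Horner steps 12 → 6 → 0, so m(6) = 0.
Codeword c = [10, 4, 3, 10, 4, 0] ∈ F_13^6.


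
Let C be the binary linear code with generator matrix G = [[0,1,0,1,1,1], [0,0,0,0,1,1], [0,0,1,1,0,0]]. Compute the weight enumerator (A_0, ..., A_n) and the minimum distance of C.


Weight distribution: A_0 = 1, A_2 = 4, A_4 = 3. Minimum distance d = 2.

Enumerate all 2^3 = 8 messages m ∈ F_2^3.
For each, compute codeword c = mG in F_2^6, then tally its weight.
  m = 000 → c = 000000, weight = 0.
  m = 100 → c = 010111, weight = 4.
  m = 010 → c = 000011, weight = 2.
  m = 110 → c = 010100, weight = 2.
  m = 001 → c = 001100, weight = 2.
  m = 101 → c = 011011, weight = 4.
  m = 011 → c = 001111, weight = 4.
  m = 111 → c = 011000, weight = 2.
Tally weights:
  weight 0: 1 codewords.
  weight 2: 4 codewords.
  weight 4: 3 codewords.
Minimum distance d = smallest w > 0 with A_w > 0 = 2.
Sanity: Σ A_w = 8 = 2^3 = 8 ✓.


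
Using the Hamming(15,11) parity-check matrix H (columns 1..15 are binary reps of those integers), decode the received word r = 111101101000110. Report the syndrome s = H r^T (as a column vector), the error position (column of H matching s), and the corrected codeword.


s = (1, 1, 1, 1)^T, error position = 15, corrected codeword c = 111101101000111

Compute s = H r^T mod 2 one row at a time:
  s_1 = 0 + 1 + 0 + 0 + 0 + 1 + 1 + 0 = 3 ≡ 1 (mod 2).
  s_2 = 1 + 0 + 1 + 1 + 0 + 1 + 1 + 0 = 5 ≡ 1 (mod 2).
  s_3 = 1 + 1 + 1 + 1 + 0 + 0 + 1 + 0 = 5 ≡ 1 (mod 2).
  s_4 = 1 + 1 + 0 + 1 + 1 + 0 + 1 + 0 = 5 ≡ 1 (mod 2).
s = (1, 1, 1, 1)^T — this equals column 15 of H (binary 1111), so error is at position 15.
Correct: flip bit 15 of r = 111101101000110 to get c = 111101101000111.


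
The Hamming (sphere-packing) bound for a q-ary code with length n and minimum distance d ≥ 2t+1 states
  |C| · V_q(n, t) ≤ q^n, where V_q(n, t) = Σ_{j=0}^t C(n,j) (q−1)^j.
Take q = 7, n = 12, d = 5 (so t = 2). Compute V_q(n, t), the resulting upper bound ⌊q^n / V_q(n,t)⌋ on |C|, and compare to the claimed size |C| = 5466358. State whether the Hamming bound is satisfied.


V_q(n, t) = 2449, q^n = 13841287201, Hamming bound = 5651811, |C| = 5466358 ≤ bound (satisfied).

Step 1: Compute V_q(n, t) = Σ_{j=0}^2 C(n, j) (q−1)^j.
  j = 0: C(12,0)·(6)^0 = 1·1 = 1.
  j = 1: C(12,1)·(6)^1 = 12·6 = 72.
  j = 2: C(12,2)·(6)^2 = 66·36 = 2376.
  V_q(n, t) = 1 + 72 + 2376 = 2449.
Step 2: q^n = 7^12 = 13841287201.
Step 3: Hamming bound ⌊q^n / V_q(n,t)⌋ = ⌊13841287201/2449⌋ = 5651811.
Step 4: Compare |C| = 5466358 to 5651811: satisfied.
The claimed |C| lies below the Hamming bound.


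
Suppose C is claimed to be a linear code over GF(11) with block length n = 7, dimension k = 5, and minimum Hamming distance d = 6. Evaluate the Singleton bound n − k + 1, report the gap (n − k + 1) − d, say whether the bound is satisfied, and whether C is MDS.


Singleton RHS = n − k + 1 = 3, slack = -3, bound violated (no such code; not MDS).

Singleton bound: d ≤ n − k + 1.
Here n = 7, k = 5, so n − k + 1 = 3.
Given d = 6, check d ≤ 3: NO.
Slack = (n − k + 1) − d = -3.
The slack is negative: d = 6 exceeds n − k + 1 = 3 by 3, so the Singleton bound is violated and no linear [7, 5, 6]_11 code can exist. In particular it is not MDS (MDS requires d = n − k + 1 exactly).
Description: the claimed parameters are [7, 5, 6]_11; such a code would be impossible (violates the Singleton bound).


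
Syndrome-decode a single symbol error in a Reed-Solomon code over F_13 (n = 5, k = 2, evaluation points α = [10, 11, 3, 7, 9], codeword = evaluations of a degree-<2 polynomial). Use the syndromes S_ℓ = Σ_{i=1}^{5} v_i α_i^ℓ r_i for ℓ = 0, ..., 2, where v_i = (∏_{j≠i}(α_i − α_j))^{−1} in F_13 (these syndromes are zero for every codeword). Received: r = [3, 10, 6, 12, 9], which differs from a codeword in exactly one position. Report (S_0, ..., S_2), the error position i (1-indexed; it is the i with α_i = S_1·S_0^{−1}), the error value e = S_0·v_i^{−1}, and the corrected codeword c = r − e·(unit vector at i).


S = (7, 10, 5), error at position 4, error magnitude e = 4, c = [3, 10, 6, 8, 9].

Step 1: column multipliers v_i = (∏_{j≠i}(α_i − α_j))^{−1} mod 13.
  i = 1 (α = 10): (10−11)(10−3)(10−7)(10−9) = (−1)·7·3·1 = −21 ≡ 5, so v_1 = 5^{−1} = 8 (mod 13).
  i = 2 (α = 11): (11−10)(11−3)(11−7)(11−9) = 1·8·4·2 = 64 ≡ 12, so v_2 = 12^{−1} = 12 (mod 13).
  i = 3 (α = 3): (3−10)(3−11)(3−7)(3−9) = (−7)·(−8)·(−4)·(−6) = 1344 ≡ 5, so v_3 = 5^{−1} = 8 (mod 13).
  i = 4 (α = 7): (7−10)(7−11)(7−3)(7−9) = (−3)·(−4)·4·(−2) = −96 ≡ 8, so v_4 = 8^{−1} = 5 (mod 13).
  i = 5 (α = 9): (9−10)(9−11)(9−3)(9−7) = (−1)·(−2)·6·2 = 24 ≡ 11, so v_5 = 11^{−1} = 6 (mod 13).
  v = [8, 12, 8, 5, 6].
Step 2: syndromes of r = [3, 10, 6, 12, 9] (all sums mod 13).
  S_0 = Σ v_i r_i = 8·3 + 12·10 + 8·6 + 5·12 + 6·9 = 306 ≡ 7.
  S_1 = Σ v_i α_i r_i = 8·10·3 + 12·11·10 + 8·3·6 + 5·7·12 + 6·9·9 = 2610 ≡ 10.
  α_i^2 mod 13 = [9, 4, 9, 10, 3].
  S_2 = Σ v_i α_i^2 r_i = 8·9·3 + 12·4·10 + 8·9·6 + 5·10·12 + 6·3·9 = 1890 ≡ 5.
  S = (7, 10, 5) ≠ 0, so r is not a codeword (an error is present).
Step 3: locate the error. For a single error e at position i, S_ℓ = v_i·e·α_i^ℓ, so α_err = S_1/S_0.
  S_0^{−1} = 7^{−1} = 2 (mod 13), so α_err = 10·2 = 20 ≡ 7 = α_4. Error position i = 4.
  Consistency check: S_2/S_1 = 5·4 = 20 ≡ 7 = α_err ✓ (single-error assumption holds).
Step 4: error magnitude e = S_0/v_4 = S_0·∏_{j≠4}(α_4 − α_j) = 7·8 = 56 ≡ 4 (mod 13).
Step 5: correct position 4: c_4 = r_4 − e = 12 − 4 ≡ 8 (mod 13). Hence c = [3, 10, 6, 8, 9].
  Check: interpolating c through the α_i gives m(x) = 11 + 7·x (degree < 2) with m(α_i) = c_i for every i, so c is indeed a codeword.
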